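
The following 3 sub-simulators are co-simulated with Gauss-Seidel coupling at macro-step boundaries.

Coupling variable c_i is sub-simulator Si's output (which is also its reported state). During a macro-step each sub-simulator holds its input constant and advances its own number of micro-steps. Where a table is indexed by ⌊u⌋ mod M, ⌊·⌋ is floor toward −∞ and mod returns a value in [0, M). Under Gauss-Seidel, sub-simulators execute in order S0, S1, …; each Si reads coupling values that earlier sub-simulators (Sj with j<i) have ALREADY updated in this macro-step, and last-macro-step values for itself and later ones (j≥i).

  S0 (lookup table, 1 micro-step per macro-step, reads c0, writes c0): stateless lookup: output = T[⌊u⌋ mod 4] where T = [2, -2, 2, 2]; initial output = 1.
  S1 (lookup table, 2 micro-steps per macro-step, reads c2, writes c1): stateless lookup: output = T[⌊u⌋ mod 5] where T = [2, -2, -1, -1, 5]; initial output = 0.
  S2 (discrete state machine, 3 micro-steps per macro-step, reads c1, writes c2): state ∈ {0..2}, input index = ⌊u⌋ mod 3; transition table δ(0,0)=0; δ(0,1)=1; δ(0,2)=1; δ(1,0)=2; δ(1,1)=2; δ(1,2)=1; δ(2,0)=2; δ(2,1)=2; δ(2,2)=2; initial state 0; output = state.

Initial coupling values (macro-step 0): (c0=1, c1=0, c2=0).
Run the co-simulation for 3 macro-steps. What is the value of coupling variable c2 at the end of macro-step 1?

macro 1: S0 reads c0=1 → after 1×micro: -2; S1 reads c2=0 → after 2×micro: 2; S2 reads c1=2 → after 3×micro: 1 ⇒ (c0=-2, c1=2, c2=1)
macro 2: S0 reads c0=-2 → after 1×micro: 2; S1 reads c2=1 → after 2×micro: -2; S2 reads c1=-2 → after 3×micro: 2 ⇒ (c0=2, c1=-2, c2=2)
macro 3: S0 reads c0=2 → after 1×micro: 2; S1 reads c2=2 → after 2×micro: -1; S2 reads c1=-1 → after 3×micro: 2 ⇒ (c0=2, c1=-1, c2=2)

c2 at macro-step 1 = 1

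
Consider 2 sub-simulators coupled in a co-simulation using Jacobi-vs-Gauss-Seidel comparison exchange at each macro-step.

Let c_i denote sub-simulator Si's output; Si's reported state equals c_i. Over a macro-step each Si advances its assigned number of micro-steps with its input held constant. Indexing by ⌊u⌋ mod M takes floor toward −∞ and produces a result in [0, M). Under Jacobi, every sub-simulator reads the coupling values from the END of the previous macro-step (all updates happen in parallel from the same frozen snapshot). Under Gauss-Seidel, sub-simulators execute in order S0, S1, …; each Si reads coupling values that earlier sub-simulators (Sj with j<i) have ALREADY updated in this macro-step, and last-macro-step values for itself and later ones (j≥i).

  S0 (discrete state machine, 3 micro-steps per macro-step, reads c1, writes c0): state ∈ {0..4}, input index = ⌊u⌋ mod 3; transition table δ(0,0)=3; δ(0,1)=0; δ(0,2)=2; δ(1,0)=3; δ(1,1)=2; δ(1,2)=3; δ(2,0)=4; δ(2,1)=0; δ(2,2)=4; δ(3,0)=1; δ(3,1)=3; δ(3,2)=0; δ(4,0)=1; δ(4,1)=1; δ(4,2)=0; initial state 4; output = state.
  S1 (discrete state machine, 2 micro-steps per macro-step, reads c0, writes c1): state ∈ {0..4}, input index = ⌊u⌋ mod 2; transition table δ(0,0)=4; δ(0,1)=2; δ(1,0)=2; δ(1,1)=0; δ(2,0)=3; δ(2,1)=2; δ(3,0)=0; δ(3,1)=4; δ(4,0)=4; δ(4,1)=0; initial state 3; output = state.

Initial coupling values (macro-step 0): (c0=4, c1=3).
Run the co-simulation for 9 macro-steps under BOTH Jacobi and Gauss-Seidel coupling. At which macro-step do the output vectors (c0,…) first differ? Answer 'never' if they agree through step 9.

first divergence at macro-step: 1

[Jacobi] macro 1: S0 reads c1=3 → after 3×micro: 1; S1 reads c0=4 → after 2×micro: 4 ⇒ (c0=1, c1=4)
[Jacobi] macro 2: S0 reads c1=4 → after 3×micro: 0; S1 reads c0=1 → after 2×micro: 2 ⇒ (c0=0, c1=2)
[Jacobi] macro 3: S0 reads c1=2 → after 3×micro: 0; S1 reads c0=0 → after 2×micro: 0 ⇒ (c0=0, c1=0)
[Jacobi] macro 4: S0 reads c1=0 → after 3×micro: 3; S1 reads c0=0 → after 2×micro: 4 ⇒ (c0=3, c1=4)
[Jacobi] macro 5: S0 reads c1=4 → after 3×micro: 3; S1 reads c0=3 → after 2×micro: 2 ⇒ (c0=3, c1=2)
[Jacobi] macro 6: S0 reads c1=2 → after 3×micro: 4; S1 reads c0=3 → after 2×micro: 2 ⇒ (c0=4, c1=2)
[Jacobi] macro 7: S0 reads c1=2 → after 3×micro: 4; S1 reads c0=4 → after 2×micro: 0 ⇒ (c0=4, c1=0)
[Jacobi] macro 8: S0 reads c1=0 → after 3×micro: 1; S1 reads c0=4 → after 2×micro: 4 ⇒ (c0=1, c1=4)
[Jacobi] macro 9: S0 reads c1=4 → after 3×micro: 0; S1 reads c0=1 → after 2×micro: 2 ⇒ (c0=0, c1=2)
[Gauss-Seidel] macro 1: S0 reads c1=3 → after 3×micro: 1; S1 reads c0=1 → after 2×micro: 0 ⇒ (c0=1, c1=0)
[Gauss-Seidel] macro 2: S0 reads c1=0 → after 3×micro: 3; S1 reads c0=3 → after 2×micro: 2 ⇒ (c0=3, c1=2)
[Gauss-Seidel] macro 3: S0 reads c1=2 → after 3×micro: 4; S1 reads c0=4 → after 2×micro: 0 ⇒ (c0=4, c1=0)
[Gauss-Seidel] macro 4: S0 reads c1=0 → after 3×micro: 1; S1 reads c0=1 → after 2×micro: 2 ⇒ (c0=1, c1=2)
[Gauss-Seidel] macro 5: S0 reads c1=2 → after 3×micro: 2; S1 reads c0=2 → after 2×micro: 0 ⇒ (c0=2, c1=0)
[Gauss-Seidel] macro 6: S0 reads c1=0 → after 3×micro: 3; S1 reads c0=3 → after 2×micro: 2 ⇒ (c0=3, c1=2)
[Gauss-Seidel] macro 7: S0 reads c1=2 → after 3×micro: 4; S1 reads c0=4 → after 2×micro: 0 ⇒ (c0=4, c1=0)
[Gauss-Seidel] macro 8: S0 reads c1=0 → after 3×micro: 1; S1 reads c0=1 → after 2×micro: 2 ⇒ (c0=1, c1=2)
[Gauss-Seidel] macro 9: S0 reads c1=2 → after 3×micro: 2; S1 reads c0=2 → after 2×micro: 0 ⇒ (c0=2, c1=0)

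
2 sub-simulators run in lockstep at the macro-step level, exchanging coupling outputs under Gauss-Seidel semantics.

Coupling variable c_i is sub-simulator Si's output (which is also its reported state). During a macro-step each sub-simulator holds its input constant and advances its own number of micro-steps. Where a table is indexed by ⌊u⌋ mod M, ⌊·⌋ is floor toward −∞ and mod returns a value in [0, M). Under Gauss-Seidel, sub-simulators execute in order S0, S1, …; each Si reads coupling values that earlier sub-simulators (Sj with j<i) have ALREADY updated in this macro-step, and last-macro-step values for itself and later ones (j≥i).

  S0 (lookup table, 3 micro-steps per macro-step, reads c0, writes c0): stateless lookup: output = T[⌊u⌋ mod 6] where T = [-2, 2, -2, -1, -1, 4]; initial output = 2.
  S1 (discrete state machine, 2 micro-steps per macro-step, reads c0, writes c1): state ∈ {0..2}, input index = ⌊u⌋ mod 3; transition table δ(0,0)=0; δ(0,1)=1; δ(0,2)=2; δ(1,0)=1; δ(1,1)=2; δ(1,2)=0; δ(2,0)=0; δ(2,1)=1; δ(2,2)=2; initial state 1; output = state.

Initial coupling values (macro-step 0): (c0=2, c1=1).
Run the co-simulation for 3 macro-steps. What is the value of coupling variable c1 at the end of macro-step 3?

c1 at macro-step 3 = 2

macro 1: S0 reads c0=2 → after 3×micro: -2; S1 reads c0=-2 → after 2×micro: 1 ⇒ (c0=-2, c1=1)
macro 2: S0 reads c0=-2 → after 3×micro: -1; S1 reads c0=-1 → after 2×micro: 2 ⇒ (c0=-1, c1=2)
macro 3: S0 reads c0=-1 → after 3×micro: 4; S1 reads c0=4 → after 2×micro: 2 ⇒ (c0=4, c1=2)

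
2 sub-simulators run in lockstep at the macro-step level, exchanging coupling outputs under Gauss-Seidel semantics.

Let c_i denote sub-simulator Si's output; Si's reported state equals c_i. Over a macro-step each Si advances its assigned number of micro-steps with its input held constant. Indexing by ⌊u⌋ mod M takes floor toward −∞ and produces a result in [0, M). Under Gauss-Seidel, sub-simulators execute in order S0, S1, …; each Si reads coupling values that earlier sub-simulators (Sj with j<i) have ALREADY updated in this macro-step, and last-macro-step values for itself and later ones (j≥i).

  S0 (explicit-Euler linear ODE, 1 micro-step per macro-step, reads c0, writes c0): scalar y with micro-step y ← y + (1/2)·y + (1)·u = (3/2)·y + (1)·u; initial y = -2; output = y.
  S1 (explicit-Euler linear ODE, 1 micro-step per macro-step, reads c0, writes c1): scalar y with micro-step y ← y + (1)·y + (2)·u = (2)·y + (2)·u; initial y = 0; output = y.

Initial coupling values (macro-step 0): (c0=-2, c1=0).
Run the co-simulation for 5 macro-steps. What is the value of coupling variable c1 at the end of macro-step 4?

macro 1: S0 reads c0=-2 → after 1×micro: -5; S1 reads c0=-5 → after 1×micro: -10 ⇒ (c0=-5, c1=-10)
macro 2: S0 reads c0=-5 → after 1×micro: -25/2; S1 reads c0=-25/2 → after 1×micro: -45 ⇒ (c0=-25/2, c1=-45)
macro 3: S0 reads c0=-25/2 → after 1×micro: -125/4; S1 reads c0=-125/4 → after 1×micro: -305/2 ⇒ (c0=-125/4, c1=-305/2)
macro 4: S0 reads c0=-125/4 → after 1×micro: -625/8; S1 reads c0=-625/8 → after 1×micro: -1845/4 ⇒ (c0=-625/8, c1=-1845/4)
macro 5: S0 reads c0=-625/8 → after 1×micro: -3125/16; S1 reads c0=-3125/16 → after 1×micro: -10505/8 ⇒ (c0=-3125/16, c1=-10505/8)

c1 at macro-step 4 = -1845/4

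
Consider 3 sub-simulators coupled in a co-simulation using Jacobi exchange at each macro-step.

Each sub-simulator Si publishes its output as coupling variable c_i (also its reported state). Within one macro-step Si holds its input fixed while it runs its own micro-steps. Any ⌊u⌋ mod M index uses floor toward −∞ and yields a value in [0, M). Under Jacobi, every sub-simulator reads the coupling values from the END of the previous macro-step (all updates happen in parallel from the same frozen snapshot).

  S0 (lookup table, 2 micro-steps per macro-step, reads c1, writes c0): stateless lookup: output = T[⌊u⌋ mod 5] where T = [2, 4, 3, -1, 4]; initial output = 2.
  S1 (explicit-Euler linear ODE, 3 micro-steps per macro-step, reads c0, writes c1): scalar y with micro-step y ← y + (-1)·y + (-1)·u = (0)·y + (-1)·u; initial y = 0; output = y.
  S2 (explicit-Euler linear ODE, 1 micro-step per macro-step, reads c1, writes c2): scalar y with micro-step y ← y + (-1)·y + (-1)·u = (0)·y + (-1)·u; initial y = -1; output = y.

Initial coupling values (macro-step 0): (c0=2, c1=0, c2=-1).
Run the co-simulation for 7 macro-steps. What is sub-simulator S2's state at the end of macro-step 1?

S2 state at macro-step 1 = 0

macro 1: S0 reads c1=0 → after 2×micro: 2; S1 reads c0=2 → after 3×micro: -2; S2 reads c1=0 → after 1×micro: 0 ⇒ (c0=2, c1=-2, c2=0)
macro 2: S0 reads c1=-2 → after 2×micro: -1; S1 reads c0=2 → after 3×micro: -2; S2 reads c1=-2 → after 1×micro: 2 ⇒ (c0=-1, c1=-2, c2=2)
macro 3: S0 reads c1=-2 → after 2×micro: -1; S1 reads c0=-1 → after 3×micro: 1; S2 reads c1=-2 → after 1×micro: 2 ⇒ (c0=-1, c1=1, c2=2)
macro 4: S0 reads c1=1 → after 2×micro: 4; S1 reads c0=-1 → after 3×micro: 1; S2 reads c1=1 → after 1×micro: -1 ⇒ (c0=4, c1=1, c2=-1)
macro 5: S0 reads c1=1 → after 2×micro: 4; S1 reads c0=4 → after 3×micro: -4; S2 reads c1=1 → after 1×micro: -1 ⇒ (c0=4, c1=-4, c2=-1)
macro 6: S0 reads c1=-4 → after 2×micro: 4; S1 reads c0=4 → after 3×micro: -4; S2 reads c1=-4 → after 1×micro: 4 ⇒ (c0=4, c1=-4, c2=4)
macro 7: S0 reads c1=-4 → after 2×micro: 4; S1 reads c0=4 → after 3×micro: -4; S2 reads c1=-4 → after 1×micro: 4 ⇒ (c0=4, c1=-4, c2=4)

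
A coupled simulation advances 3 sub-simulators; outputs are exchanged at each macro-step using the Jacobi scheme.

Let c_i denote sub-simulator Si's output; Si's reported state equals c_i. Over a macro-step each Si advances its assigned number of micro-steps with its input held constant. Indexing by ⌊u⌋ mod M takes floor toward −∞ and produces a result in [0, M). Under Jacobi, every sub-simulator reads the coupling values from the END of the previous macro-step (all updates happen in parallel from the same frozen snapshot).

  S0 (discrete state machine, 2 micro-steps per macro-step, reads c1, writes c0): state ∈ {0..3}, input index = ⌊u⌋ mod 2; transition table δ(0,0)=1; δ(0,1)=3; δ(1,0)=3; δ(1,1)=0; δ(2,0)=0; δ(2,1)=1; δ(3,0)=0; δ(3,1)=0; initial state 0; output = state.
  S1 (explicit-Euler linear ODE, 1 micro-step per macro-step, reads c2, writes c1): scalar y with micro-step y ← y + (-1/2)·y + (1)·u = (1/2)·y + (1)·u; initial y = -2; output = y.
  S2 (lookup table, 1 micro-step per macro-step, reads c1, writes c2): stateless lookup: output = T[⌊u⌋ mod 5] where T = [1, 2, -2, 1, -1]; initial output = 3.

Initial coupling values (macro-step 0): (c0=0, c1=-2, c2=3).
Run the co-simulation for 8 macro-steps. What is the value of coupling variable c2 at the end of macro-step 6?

macro 1: S0 reads c1=-2 → after 2×micro: 3; S1 reads c2=3 → after 1×micro: 2; S2 reads c1=-2 → after 1×micro: 1 ⇒ (c0=3, c1=2, c2=1)
macro 2: S0 reads c1=2 → after 2×micro: 1; S1 reads c2=1 → after 1×micro: 2; S2 reads c1=2 → after 1×micro: -2 ⇒ (c0=1, c1=2, c2=-2)
macro 3: S0 reads c1=2 → after 2×micro: 0; S1 reads c2=-2 → after 1×micro: -1; S2 reads c1=2 → after 1×micro: -2 ⇒ (c0=0, c1=-1, c2=-2)
macro 4: S0 reads c1=-1 → after 2×micro: 0; S1 reads c2=-2 → after 1×micro: -5/2; S2 reads c1=-1 → after 1×micro: -1 ⇒ (c0=0, c1=-5/2, c2=-1)
macro 5: S0 reads c1=-5/2 → after 2×micro: 0; S1 reads c2=-1 → after 1×micro: -9/4; S2 reads c1=-5/2 → after 1×micro: -2 ⇒ (c0=0, c1=-9/4, c2=-2)
macro 6: S0 reads c1=-9/4 → after 2×micro: 0; S1 reads c2=-2 → after 1×micro: -25/8; S2 reads c1=-9/4 → after 1×micro: -2 ⇒ (c0=0, c1=-25/8, c2=-2)
macro 7: S0 reads c1=-25/8 → after 2×micro: 3; S1 reads c2=-2 → after 1×micro: -57/16; S2 reads c1=-25/8 → after 1×micro: 2 ⇒ (c0=3, c1=-57/16, c2=2)
macro 8: S0 reads c1=-57/16 → after 2×micro: 1; S1 reads c2=2 → after 1×micro: 7/32; S2 reads c1=-57/16 → after 1×micro: 2 ⇒ (c0=1, c1=7/32, c2=2)

c2 at macro-step 6 = -2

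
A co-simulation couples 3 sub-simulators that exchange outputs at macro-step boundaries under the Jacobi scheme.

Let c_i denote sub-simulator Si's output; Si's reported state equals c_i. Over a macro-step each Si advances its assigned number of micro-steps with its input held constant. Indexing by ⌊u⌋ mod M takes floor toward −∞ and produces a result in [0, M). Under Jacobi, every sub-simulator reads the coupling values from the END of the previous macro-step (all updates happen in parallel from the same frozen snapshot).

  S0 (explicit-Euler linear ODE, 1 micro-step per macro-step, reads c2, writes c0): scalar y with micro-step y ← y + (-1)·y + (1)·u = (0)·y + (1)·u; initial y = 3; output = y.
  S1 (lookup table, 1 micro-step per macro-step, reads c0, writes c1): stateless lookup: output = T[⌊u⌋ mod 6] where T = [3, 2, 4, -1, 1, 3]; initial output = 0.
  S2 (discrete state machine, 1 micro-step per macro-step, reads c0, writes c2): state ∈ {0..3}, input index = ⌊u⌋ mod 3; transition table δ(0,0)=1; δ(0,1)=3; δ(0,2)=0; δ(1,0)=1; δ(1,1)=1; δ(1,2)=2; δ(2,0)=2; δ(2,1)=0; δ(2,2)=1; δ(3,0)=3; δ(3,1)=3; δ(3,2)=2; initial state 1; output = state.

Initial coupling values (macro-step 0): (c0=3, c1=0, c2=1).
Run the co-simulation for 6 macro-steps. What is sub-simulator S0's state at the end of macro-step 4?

macro 1: S0 reads c2=1 → after 1×micro: 1; S1 reads c0=3 → after 1×micro: -1; S2 reads c0=3 → after 1×micro: 1 ⇒ (c0=1, c1=-1, c2=1)
macro 2: S0 reads c2=1 → after 1×micro: 1; S1 reads c0=1 → after 1×micro: 2; S2 reads c0=1 → after 1×micro: 1 ⇒ (c0=1, c1=2, c2=1)
macro 3: S0 reads c2=1 → after 1×micro: 1; S1 reads c0=1 → after 1×micro: 2; S2 reads c0=1 → after 1×micro: 1 ⇒ (c0=1, c1=2, c2=1)
macro 4: S0 reads c2=1 → after 1×micro: 1; S1 reads c0=1 → after 1×micro: 2; S2 reads c0=1 → after 1×micro: 1 ⇒ (c0=1, c1=2, c2=1)
macro 5: S0 reads c2=1 → after 1×micro: 1; S1 reads c0=1 → after 1×micro: 2; S2 reads c0=1 → after 1×micro: 1 ⇒ (c0=1, c1=2, c2=1)
macro 6: S0 reads c2=1 → after 1×micro: 1; S1 reads c0=1 → after 1×micro: 2; S2 reads c0=1 → after 1×micro: 1 ⇒ (c0=1, c1=2, c2=1)

S0 state at macro-step 4 = 1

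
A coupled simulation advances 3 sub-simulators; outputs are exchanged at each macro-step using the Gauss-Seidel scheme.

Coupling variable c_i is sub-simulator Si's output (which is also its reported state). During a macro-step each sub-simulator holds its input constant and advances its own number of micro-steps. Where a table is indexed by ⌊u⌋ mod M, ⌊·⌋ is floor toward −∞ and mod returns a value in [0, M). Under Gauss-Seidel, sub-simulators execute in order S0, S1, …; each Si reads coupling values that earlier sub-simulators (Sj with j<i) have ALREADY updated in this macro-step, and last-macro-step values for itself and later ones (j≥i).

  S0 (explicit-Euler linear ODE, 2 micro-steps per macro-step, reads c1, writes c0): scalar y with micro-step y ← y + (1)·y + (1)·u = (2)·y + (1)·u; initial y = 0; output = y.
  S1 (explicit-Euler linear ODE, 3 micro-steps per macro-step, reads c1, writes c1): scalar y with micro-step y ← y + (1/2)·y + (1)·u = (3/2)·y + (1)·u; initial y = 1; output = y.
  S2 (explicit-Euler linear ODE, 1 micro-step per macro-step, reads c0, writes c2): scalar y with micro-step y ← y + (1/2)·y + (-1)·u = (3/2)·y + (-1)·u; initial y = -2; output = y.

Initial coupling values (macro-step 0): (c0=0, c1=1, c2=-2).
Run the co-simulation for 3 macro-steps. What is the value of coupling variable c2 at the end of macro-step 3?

c2 at macro-step 3 = -26343/64

macro 1: S0 reads c1=1 → after 2×micro: 3; S1 reads c1=1 → after 3×micro: 65/8; S2 reads c0=3 → after 1×micro: -6 ⇒ (c0=3, c1=65/8, c2=-6)
macro 2: S0 reads c1=65/8 → after 2×micro: 291/8; S1 reads c1=65/8 → after 3×micro: 4225/64; S2 reads c0=291/8 → after 1×micro: -363/8 ⇒ (c0=291/8, c1=4225/64, c2=-363/8)
macro 3: S0 reads c1=4225/64 → after 2×micro: 21987/64; S1 reads c1=4225/64 → after 3×micro: 274625/512; S2 reads c0=21987/64 → after 1×micro: -26343/64 ⇒ (c0=21987/64, c1=274625/512, c2=-26343/64)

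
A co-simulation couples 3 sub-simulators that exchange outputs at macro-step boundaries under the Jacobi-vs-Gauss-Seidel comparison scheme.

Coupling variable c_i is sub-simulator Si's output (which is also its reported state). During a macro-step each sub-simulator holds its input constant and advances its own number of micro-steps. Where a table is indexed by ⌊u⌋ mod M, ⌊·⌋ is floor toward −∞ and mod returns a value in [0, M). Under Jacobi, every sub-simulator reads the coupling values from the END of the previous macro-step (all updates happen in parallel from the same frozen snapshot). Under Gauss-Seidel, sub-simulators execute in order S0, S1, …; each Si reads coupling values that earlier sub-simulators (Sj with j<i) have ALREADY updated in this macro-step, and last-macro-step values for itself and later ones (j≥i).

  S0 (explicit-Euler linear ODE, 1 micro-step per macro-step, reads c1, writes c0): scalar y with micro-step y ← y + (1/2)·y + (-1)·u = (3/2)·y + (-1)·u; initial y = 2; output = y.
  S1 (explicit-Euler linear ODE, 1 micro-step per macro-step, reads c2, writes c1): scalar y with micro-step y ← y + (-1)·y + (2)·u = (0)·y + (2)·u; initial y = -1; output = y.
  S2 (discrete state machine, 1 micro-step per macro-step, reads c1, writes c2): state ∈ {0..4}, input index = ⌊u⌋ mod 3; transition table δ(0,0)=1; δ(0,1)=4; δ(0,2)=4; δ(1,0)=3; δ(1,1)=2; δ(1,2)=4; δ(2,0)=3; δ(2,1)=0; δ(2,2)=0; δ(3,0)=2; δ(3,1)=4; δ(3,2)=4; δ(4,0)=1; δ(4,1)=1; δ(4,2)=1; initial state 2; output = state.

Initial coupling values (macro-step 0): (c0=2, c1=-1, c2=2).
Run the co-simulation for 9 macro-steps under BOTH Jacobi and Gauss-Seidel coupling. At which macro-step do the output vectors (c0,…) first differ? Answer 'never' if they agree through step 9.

[Jacobi] macro 1: S0 reads c1=-1 → after 1×micro: 4; S1 reads c2=2 → after 1×micro: 4; S2 reads c1=-1 → after 1×micro: 0 ⇒ (c0=4, c1=4, c2=0)
[Jacobi] macro 2: S0 reads c1=4 → after 1×micro: 2; S1 reads c2=0 → after 1×micro: 0; S2 reads c1=4 → after 1×micro: 4 ⇒ (c0=2, c1=0, c2=4)
[Jacobi] macro 3: S0 reads c1=0 → after 1×micro: 3; S1 reads c2=4 → after 1×micro: 8; S2 reads c1=0 → after 1×micro: 1 ⇒ (c0=3, c1=8, c2=1)
[Jacobi] macro 4: S0 reads c1=8 → after 1×micro: -7/2; S1 reads c2=1 → after 1×micro: 2; S2 reads c1=8 → after 1×micro: 4 ⇒ (c0=-7/2, c1=2, c2=4)
[Jacobi] macro 5: S0 reads c1=2 → after 1×micro: -29/4; S1 reads c2=4 → after 1×micro: 8; S2 reads c1=2 → after 1×micro: 1 ⇒ (c0=-29/4, c1=8, c2=1)
[Jacobi] macro 6: S0 reads c1=8 → after 1×micro: -151/8; S1 reads c2=1 → after 1×micro: 2; S2 reads c1=8 → after 1×micro: 4 ⇒ (c0=-151/8, c1=2, c2=4)
[Jacobi] macro 7: S0 reads c1=2 → after 1×micro: -485/16; S1 reads c2=4 → after 1×micro: 8; S2 reads c1=2 → after 1×micro: 1 ⇒ (c0=-485/16, c1=8, c2=1)
[Jacobi] macro 8: S0 reads c1=8 → after 1×micro: -1711/32; S1 reads c2=1 → after 1×micro: 2; S2 reads c1=8 → after 1×micro: 4 ⇒ (c0=-1711/32, c1=2, c2=4)
[Jacobi] macro 9: S0 reads c1=2 → after 1×micro: -5261/64; S1 reads c2=4 → after 1×micro: 8; S2 reads c1=2 → after 1×micro: 1 ⇒ (c0=-5261/64, c1=8, c2=1)
[Gauss-Seidel] macro 1: S0 reads c1=-1 → after 1×micro: 4; S1 reads c2=2 → after 1×micro: 4; S2 reads c1=4 → after 1×micro: 0 ⇒ (c0=4, c1=4, c2=0)
[Gauss-Seidel] macro 2: S0 reads c1=4 → after 1×micro: 2; S1 reads c2=0 → after 1×micro: 0; S2 reads c1=0 → after 1×micro: 1 ⇒ (c0=2, c1=0, c2=1)
[Gauss-Seidel] macro 3: S0 reads c1=0 → after 1×micro: 3; S1 reads c2=1 → after 1×micro: 2; S2 reads c1=2 → after 1×micro: 4 ⇒ (c0=3, c1=2, c2=4)
[Gauss-Seidel] macro 4: S0 reads c1=2 → after 1×micro: 5/2; S1 reads c2=4 → after 1×micro: 8; S2 reads c1=8 → after 1×micro: 1 ⇒ (c0=5/2, c1=8, c2=1)
[Gauss-Seidel] macro 5: S0 reads c1=8 → after 1×micro: -17/4; S1 reads c2=1 → after 1×micro: 2; S2 reads c1=2 → after 1×micro: 4 ⇒ (c0=-17/4, c1=2, c2=4)
[Gauss-Seidel] macro 6: S0 reads c1=2 → after 1×micro: -67/8; S1 reads c2=4 → after 1×micro: 8; S2 reads c1=8 → after 1×micro: 1 ⇒ (c0=-67/8, c1=8, c2=1)
[Gauss-Seidel] macro 7: S0 reads c1=8 → after 1×micro: -329/16; S1 reads c2=1 → after 1×micro: 2; S2 reads c1=2 → after 1×micro: 4 ⇒ (c0=-329/16, c1=2, c2=4)
[Gauss-Seidel] macro 8: S0 reads c1=2 → after 1×micro: -1051/32; S1 reads c2=4 → after 1×micro: 8; S2 reads c1=8 → after 1×micro: 1 ⇒ (c0=-1051/32, c1=8, c2=1)
[Gauss-Seidel] macro 9: S0 reads c1=8 → after 1×micro: -3665/64; S1 reads c2=1 → after 1×micro: 2; S2 reads c1=2 → after 1×micro: 4 ⇒ (c0=-3665/64, c1=2, c2=4)

first divergence at macro-step: 2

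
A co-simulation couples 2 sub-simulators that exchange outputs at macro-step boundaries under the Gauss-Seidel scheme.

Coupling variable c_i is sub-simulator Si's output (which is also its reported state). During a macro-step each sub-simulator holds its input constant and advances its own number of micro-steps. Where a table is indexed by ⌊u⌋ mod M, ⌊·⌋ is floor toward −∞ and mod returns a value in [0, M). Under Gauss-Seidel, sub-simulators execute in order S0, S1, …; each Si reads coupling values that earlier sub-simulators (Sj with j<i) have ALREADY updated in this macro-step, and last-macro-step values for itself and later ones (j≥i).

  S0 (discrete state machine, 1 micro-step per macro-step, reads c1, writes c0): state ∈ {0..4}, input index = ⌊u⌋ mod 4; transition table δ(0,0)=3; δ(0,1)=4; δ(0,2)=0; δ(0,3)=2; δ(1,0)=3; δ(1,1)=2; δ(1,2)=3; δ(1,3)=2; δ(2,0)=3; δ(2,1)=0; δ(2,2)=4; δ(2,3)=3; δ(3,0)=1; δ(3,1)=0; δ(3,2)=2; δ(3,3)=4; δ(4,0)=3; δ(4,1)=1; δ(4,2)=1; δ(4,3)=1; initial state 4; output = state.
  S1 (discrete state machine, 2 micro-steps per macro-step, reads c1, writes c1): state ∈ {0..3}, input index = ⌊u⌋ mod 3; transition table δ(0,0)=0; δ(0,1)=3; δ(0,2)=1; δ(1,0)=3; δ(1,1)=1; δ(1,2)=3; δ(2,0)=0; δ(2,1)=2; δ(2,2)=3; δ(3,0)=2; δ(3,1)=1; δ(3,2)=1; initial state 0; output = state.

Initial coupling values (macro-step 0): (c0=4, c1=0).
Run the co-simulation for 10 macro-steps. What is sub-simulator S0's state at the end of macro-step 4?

macro 1: S0 reads c1=0 → after 1×micro: 3; S1 reads c1=0 → after 2×micro: 0 ⇒ (c0=3, c1=0)
macro 2: S0 reads c1=0 → after 1×micro: 1; S1 reads c1=0 → after 2×micro: 0 ⇒ (c0=1, c1=0)
macro 3: S0 reads c1=0 → after 1×micro: 3; S1 reads c1=0 → after 2×micro: 0 ⇒ (c0=3, c1=0)
macro 4: S0 reads c1=0 → after 1×micro: 1; S1 reads c1=0 → after 2×micro: 0 ⇒ (c0=1, c1=0)
macro 5: S0 reads c1=0 → after 1×micro: 3; S1 reads c1=0 → after 2×micro: 0 ⇒ (c0=3, c1=0)
macro 6: S0 reads c1=0 → after 1×micro: 1; S1 reads c1=0 → after 2×micro: 0 ⇒ (c0=1, c1=0)
macro 7: S0 reads c1=0 → after 1×micro: 3; S1 reads c1=0 → after 2×micro: 0 ⇒ (c0=3, c1=0)
macro 8: S0 reads c1=0 → after 1×micro: 1; S1 reads c1=0 → after 2×micro: 0 ⇒ (c0=1, c1=0)
macro 9: S0 reads c1=0 → after 1×micro: 3; S1 reads c1=0 → after 2×micro: 0 ⇒ (c0=3, c1=0)
macro 10: S0 reads c1=0 → after 1×micro: 1; S1 reads c1=0 → after 2×micro: 0 ⇒ (c0=1, c1=0)

S0 state at macro-step 4 = 1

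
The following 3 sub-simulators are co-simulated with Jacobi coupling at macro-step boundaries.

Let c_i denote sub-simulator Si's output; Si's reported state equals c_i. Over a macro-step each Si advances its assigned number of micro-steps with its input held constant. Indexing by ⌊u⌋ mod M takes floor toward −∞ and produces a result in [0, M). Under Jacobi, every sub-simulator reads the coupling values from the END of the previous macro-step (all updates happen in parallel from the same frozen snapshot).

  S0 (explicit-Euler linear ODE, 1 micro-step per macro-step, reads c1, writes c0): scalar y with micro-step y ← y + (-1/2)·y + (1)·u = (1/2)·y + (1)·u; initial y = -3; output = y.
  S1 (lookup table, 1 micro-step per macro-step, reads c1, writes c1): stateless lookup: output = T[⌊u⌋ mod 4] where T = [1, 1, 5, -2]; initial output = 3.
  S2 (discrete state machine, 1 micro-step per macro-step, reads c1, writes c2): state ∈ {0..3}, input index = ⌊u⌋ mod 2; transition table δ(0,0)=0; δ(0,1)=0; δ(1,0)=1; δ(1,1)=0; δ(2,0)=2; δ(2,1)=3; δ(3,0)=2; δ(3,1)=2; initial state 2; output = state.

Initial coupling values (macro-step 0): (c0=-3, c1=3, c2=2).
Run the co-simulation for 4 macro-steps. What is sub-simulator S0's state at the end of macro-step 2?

macro 1: S0 reads c1=3 → after 1×micro: 3/2; S1 reads c1=3 → after 1×micro: -2; S2 reads c1=3 → after 1×micro: 3 ⇒ (c0=3/2, c1=-2, c2=3)
macro 2: S0 reads c1=-2 → after 1×micro: -5/4; S1 reads c1=-2 → after 1×micro: 5; S2 reads c1=-2 → after 1×micro: 2 ⇒ (c0=-5/4, c1=5, c2=2)
macro 3: S0 reads c1=5 → after 1×micro: 35/8; S1 reads c1=5 → after 1×micro: 1; S2 reads c1=5 → after 1×micro: 3 ⇒ (c0=35/8, c1=1, c2=3)
macro 4: S0 reads c1=1 → after 1×micro: 51/16; S1 reads c1=1 → after 1×micro: 1; S2 reads c1=1 → after 1×micro: 2 ⇒ (c0=51/16, c1=1, c2=2)

S0 state at macro-step 2 = -5/4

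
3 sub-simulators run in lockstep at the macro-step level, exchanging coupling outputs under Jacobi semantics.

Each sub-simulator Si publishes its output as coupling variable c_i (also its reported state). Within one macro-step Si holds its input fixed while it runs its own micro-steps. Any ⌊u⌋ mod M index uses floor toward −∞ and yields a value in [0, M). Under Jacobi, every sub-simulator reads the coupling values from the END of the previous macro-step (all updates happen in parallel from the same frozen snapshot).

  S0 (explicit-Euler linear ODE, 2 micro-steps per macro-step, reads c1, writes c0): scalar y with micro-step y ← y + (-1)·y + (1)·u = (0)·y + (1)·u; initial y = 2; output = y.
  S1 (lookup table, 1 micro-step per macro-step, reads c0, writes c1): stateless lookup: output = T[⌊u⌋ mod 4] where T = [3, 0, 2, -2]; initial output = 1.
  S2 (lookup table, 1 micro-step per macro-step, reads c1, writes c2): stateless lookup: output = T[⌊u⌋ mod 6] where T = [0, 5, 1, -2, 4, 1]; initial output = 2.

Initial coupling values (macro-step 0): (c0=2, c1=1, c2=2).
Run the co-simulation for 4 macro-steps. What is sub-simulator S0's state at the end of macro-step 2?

S0 state at macro-step 2 = 2

macro 1: S0 reads c1=1 → after 2×micro: 1; S1 reads c0=2 → after 1×micro: 2; S2 reads c1=1 → after 1×micro: 5 ⇒ (c0=1, c1=2, c2=5)
macro 2: S0 reads c1=2 → after 2×micro: 2; S1 reads c0=1 → after 1×micro: 0; S2 reads c1=2 → after 1×micro: 1 ⇒ (c0=2, c1=0, c2=1)
macro 3: S0 reads c1=0 → after 2×micro: 0; S1 reads c0=2 → after 1×micro: 2; S2 reads c1=0 → after 1×micro: 0 ⇒ (c0=0, c1=2, c2=0)
macro 4: S0 reads c1=2 → after 2×micro: 2; S1 reads c0=0 → after 1×micro: 3; S2 reads c1=2 → after 1×micro: 1 ⇒ (c0=2, c1=3, c2=1)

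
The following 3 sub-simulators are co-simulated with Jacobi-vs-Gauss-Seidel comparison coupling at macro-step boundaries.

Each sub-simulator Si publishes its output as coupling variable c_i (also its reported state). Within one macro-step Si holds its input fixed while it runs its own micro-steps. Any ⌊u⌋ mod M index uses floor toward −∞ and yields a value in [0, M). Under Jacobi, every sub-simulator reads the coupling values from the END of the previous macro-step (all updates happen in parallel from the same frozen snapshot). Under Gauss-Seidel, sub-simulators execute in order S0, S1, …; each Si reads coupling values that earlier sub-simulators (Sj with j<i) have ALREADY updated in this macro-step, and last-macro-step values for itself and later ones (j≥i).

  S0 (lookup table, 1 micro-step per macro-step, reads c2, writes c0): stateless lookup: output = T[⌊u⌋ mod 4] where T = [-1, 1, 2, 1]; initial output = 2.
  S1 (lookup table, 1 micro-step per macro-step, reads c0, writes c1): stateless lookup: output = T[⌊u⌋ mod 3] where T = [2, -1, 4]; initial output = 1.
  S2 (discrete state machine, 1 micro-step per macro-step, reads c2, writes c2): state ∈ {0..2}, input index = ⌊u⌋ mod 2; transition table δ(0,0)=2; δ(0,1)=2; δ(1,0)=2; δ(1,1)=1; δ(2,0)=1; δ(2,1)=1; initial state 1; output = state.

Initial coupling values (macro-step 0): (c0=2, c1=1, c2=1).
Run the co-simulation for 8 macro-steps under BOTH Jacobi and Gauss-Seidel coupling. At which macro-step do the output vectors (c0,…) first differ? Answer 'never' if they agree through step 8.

[Jacobi] macro 1: S0 reads c2=1 → after 1×micro: 1; S1 reads c0=2 → after 1×micro: 4; S2 reads c2=1 → after 1×micro: 1 ⇒ (c0=1, c1=4, c2=1)
[Jacobi] macro 2: S0 reads c2=1 → after 1×micro: 1; S1 reads c0=1 → after 1×micro: -1; S2 reads c2=1 → after 1×micro: 1 ⇒ (c0=1, c1=-1, c2=1)
[Jacobi] macro 3: S0 reads c2=1 → after 1×micro: 1; S1 reads c0=1 → after 1×micro: -1; S2 reads c2=1 → after 1×micro: 1 ⇒ (c0=1, c1=-1, c2=1)
[Jacobi] macro 4: S0 reads c2=1 → after 1×micro: 1; S1 reads c0=1 → after 1×micro: -1; S2 reads c2=1 → after 1×micro: 1 ⇒ (c0=1, c1=-1, c2=1)
[Jacobi] macro 5: S0 reads c2=1 → after 1×micro: 1; S1 reads c0=1 → after 1×micro: -1; S2 reads c2=1 → after 1×micro: 1 ⇒ (c0=1, c1=-1, c2=1)
[Jacobi] macro 6: S0 reads c2=1 → after 1×micro: 1; S1 reads c0=1 → after 1×micro: -1; S2 reads c2=1 → after 1×micro: 1 ⇒ (c0=1, c1=-1, c2=1)
[Jacobi] macro 7: S0 reads c2=1 → after 1×micro: 1; S1 reads c0=1 → after 1×micro: -1; S2 reads c2=1 → after 1×micro: 1 ⇒ (c0=1, c1=-1, c2=1)
[Jacobi] macro 8: S0 reads c2=1 → after 1×micro: 1; S1 reads c0=1 → after 1×micro: -1; S2 reads c2=1 → after 1×micro: 1 ⇒ (c0=1, c1=-1, c2=1)
[Gauss-Seidel] macro 1: S0 reads c2=1 → after 1×micro: 1; S1 reads c0=1 → after 1×micro: -1; S2 reads c2=1 → after 1×micro: 1 ⇒ (c0=1, c1=-1, c2=1)
[Gauss-Seidel] macro 2: S0 reads c2=1 → after 1×micro: 1; S1 reads c0=1 → after 1×micro: -1; S2 reads c2=1 → after 1×micro: 1 ⇒ (c0=1, c1=-1, c2=1)
[Gauss-Seidel] macro 3: S0 reads c2=1 → after 1×micro: 1; S1 reads c0=1 → after 1×micro: -1; S2 reads c2=1 → after 1×micro: 1 ⇒ (c0=1, c1=-1, c2=1)
[Gauss-Seidel] macro 4: S0 reads c2=1 → after 1×micro: 1; S1 reads c0=1 → after 1×micro: -1; S2 reads c2=1 → after 1×micro: 1 ⇒ (c0=1, c1=-1, c2=1)
[Gauss-Seidel] macro 5: S0 reads c2=1 → after 1×micro: 1; S1 reads c0=1 → after 1×micro: -1; S2 reads c2=1 → after 1×micro: 1 ⇒ (c0=1, c1=-1, c2=1)
[Gauss-Seidel] macro 6: S0 reads c2=1 → after 1×micro: 1; S1 reads c0=1 → after 1×micro: -1; S2 reads c2=1 → after 1×micro: 1 ⇒ (c0=1, c1=-1, c2=1)
[Gauss-Seidel] macro 7: S0 reads c2=1 → after 1×micro: 1; S1 reads c0=1 → after 1×micro: -1; S2 reads c2=1 → after 1×micro: 1 ⇒ (c0=1, c1=-1, c2=1)
[Gauss-Seidel] macro 8: S0 reads c2=1 → after 1×micro: 1; S1 reads c0=1 → after 1×micro: -1; S2 reads c2=1 → after 1×micro: 1 ⇒ (c0=1, c1=-1, c2=1)

first divergence at macro-step: 1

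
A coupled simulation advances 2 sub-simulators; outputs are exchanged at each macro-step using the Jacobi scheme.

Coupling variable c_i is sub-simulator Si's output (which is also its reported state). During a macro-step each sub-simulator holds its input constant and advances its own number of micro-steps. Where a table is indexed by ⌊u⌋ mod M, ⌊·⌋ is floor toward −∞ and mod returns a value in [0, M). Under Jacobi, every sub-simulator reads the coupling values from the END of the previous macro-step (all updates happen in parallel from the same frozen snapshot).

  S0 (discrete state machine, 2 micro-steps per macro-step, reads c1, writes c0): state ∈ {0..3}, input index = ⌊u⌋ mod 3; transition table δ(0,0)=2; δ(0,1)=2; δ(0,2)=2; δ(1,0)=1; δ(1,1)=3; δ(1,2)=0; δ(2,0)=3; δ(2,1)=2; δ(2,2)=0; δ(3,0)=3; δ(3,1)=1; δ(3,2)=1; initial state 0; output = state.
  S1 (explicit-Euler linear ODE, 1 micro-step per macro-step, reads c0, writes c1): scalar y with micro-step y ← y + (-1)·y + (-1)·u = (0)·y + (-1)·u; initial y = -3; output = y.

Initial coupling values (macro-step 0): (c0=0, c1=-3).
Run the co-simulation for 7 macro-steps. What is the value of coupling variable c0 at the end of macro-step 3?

c0 at macro-step 3 = 3

macro 1: S0 reads c1=-3 → after 2×micro: 3; S1 reads c0=0 → after 1×micro: 0 ⇒ (c0=3, c1=0)
macro 2: S0 reads c1=0 → after 2×micro: 3; S1 reads c0=3 → after 1×micro: -3 ⇒ (c0=3, c1=-3)
macro 3: S0 reads c1=-3 → after 2×micro: 3; S1 reads c0=3 → after 1×micro: -3 ⇒ (c0=3, c1=-3)
macro 4: S0 reads c1=-3 → after 2×micro: 3; S1 reads c0=3 → after 1×micro: -3 ⇒ (c0=3, c1=-3)
macro 5: S0 reads c1=-3 → after 2×micro: 3; S1 reads c0=3 → after 1×micro: -3 ⇒ (c0=3, c1=-3)
macro 6: S0 reads c1=-3 → after 2×micro: 3; S1 reads c0=3 → after 1×micro: -3 ⇒ (c0=3, c1=-3)
macro 7: S0 reads c1=-3 → after 2×micro: 3; S1 reads c0=3 → after 1×micro: -3 ⇒ (c0=3, c1=-3)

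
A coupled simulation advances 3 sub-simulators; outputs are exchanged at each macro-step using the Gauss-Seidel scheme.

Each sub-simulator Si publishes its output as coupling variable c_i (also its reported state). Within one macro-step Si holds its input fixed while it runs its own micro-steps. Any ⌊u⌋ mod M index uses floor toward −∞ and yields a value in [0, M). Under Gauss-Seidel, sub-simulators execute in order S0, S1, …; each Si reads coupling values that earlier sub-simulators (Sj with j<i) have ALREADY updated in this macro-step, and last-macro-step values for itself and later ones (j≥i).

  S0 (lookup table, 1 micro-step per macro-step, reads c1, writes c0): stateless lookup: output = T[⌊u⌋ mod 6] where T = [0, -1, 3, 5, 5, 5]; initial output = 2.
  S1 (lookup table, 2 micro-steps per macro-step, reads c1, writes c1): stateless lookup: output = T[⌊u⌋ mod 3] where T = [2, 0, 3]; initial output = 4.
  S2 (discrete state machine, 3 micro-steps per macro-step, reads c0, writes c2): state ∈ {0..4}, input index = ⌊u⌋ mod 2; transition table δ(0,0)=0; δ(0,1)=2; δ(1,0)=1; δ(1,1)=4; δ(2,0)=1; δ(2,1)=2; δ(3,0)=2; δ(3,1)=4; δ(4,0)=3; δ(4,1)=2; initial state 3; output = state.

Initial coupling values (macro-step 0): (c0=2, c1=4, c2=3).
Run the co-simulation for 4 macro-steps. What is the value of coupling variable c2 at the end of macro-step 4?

macro 1: S0 reads c1=4 → after 1×micro: 5; S1 reads c1=4 → after 2×micro: 0; S2 reads c0=5 → after 3×micro: 2 ⇒ (c0=5, c1=0, c2=2)
macro 2: S0 reads c1=0 → after 1×micro: 0; S1 reads c1=0 → after 2×micro: 2; S2 reads c0=0 → after 3×micro: 1 ⇒ (c0=0, c1=2, c2=1)
macro 3: S0 reads c1=2 → after 1×micro: 3; S1 reads c1=2 → after 2×micro: 3; S2 reads c0=3 → after 3×micro: 2 ⇒ (c0=3, c1=3, c2=2)
macro 4: S0 reads c1=3 → after 1×micro: 5; S1 reads c1=3 → after 2×micro: 2; S2 reads c0=5 → after 3×micro: 2 ⇒ (c0=5, c1=2, c2=2)

c2 at macro-step 4 = 2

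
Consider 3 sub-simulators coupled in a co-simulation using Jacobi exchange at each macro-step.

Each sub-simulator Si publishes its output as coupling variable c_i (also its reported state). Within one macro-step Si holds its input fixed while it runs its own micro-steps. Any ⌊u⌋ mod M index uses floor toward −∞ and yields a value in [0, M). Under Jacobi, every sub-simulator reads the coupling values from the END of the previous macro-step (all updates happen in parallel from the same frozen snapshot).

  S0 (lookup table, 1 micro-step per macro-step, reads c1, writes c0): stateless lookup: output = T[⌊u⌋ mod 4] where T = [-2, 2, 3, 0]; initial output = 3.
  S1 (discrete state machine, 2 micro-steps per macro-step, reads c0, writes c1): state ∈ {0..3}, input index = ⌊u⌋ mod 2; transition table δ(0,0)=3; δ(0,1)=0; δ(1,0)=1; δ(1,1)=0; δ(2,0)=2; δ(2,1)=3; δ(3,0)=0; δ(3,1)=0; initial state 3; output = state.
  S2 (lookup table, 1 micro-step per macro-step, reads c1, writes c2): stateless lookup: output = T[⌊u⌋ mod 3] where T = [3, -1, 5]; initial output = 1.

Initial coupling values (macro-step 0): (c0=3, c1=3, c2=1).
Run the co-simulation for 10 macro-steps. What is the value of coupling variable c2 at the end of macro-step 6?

c2 at macro-step 6 = 3

macro 1: S0 reads c1=3 → after 1×micro: 0; S1 reads c0=3 → after 2×micro: 0; S2 reads c1=3 → after 1×micro: 3 ⇒ (c0=0, c1=0, c2=3)
macro 2: S0 reads c1=0 → after 1×micro: -2; S1 reads c0=0 → after 2×micro: 0; S2 reads c1=0 → after 1×micro: 3 ⇒ (c0=-2, c1=0, c2=3)
macro 3: S0 reads c1=0 → after 1×micro: -2; S1 reads c0=-2 → after 2×micro: 0; S2 reads c1=0 → after 1×micro: 3 ⇒ (c0=-2, c1=0, c2=3)
macro 4: S0 reads c1=0 → after 1×micro: -2; S1 reads c0=-2 → after 2×micro: 0; S2 reads c1=0 → after 1×micro: 3 ⇒ (c0=-2, c1=0, c2=3)
macro 5: S0 reads c1=0 → after 1×micro: -2; S1 reads c0=-2 → after 2×micro: 0; S2 reads c1=0 → after 1×micro: 3 ⇒ (c0=-2, c1=0, c2=3)
macro 6: S0 reads c1=0 → after 1×micro: -2; S1 reads c0=-2 → after 2×micro: 0; S2 reads c1=0 → after 1×micro: 3 ⇒ (c0=-2, c1=0, c2=3)
macro 7: S0 reads c1=0 → after 1×micro: -2; S1 reads c0=-2 → after 2×micro: 0; S2 reads c1=0 → after 1×micro: 3 ⇒ (c0=-2, c1=0, c2=3)
macro 8: S0 reads c1=0 → after 1×micro: -2; S1 reads c0=-2 → after 2×micro: 0; S2 reads c1=0 → after 1×micro: 3 ⇒ (c0=-2, c1=0, c2=3)
macro 9: S0 reads c1=0 → after 1×micro: -2; S1 reads c0=-2 → after 2×micro: 0; S2 reads c1=0 → after 1×micro: 3 ⇒ (c0=-2, c1=0, c2=3)
macro 10: S0 reads c1=0 → after 1×micro: -2; S1 reads c0=-2 → after 2×micro: 0; S2 reads c1=0 → after 1×micro: 3 ⇒ (c0=-2, c1=0, c2=3)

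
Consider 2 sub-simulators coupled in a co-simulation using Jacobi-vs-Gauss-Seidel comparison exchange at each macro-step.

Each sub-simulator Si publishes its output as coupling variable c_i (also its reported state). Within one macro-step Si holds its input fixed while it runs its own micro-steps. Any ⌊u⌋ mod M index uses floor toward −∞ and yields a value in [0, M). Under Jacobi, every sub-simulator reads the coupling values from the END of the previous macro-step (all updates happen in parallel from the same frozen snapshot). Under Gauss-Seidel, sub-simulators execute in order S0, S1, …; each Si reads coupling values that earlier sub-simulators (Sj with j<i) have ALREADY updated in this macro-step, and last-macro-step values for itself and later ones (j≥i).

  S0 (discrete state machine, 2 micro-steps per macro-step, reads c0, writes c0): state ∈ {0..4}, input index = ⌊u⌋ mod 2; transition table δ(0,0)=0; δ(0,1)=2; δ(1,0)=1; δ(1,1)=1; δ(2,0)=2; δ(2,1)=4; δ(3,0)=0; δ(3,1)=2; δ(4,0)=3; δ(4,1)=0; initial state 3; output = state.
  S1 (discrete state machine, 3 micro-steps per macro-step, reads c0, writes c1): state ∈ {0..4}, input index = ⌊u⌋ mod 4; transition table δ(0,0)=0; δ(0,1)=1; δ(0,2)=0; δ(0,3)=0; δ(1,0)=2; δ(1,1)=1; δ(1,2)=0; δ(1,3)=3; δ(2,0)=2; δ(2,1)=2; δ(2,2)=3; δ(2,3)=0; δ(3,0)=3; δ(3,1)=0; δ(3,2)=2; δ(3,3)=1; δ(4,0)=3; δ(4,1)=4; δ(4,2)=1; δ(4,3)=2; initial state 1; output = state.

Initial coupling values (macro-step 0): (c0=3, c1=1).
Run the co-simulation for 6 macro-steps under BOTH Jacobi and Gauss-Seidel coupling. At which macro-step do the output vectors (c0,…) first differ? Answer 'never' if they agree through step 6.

[Jacobi] macro 1: S0 reads c0=3 → after 2×micro: 4; S1 reads c0=3 → after 3×micro: 3 ⇒ (c0=4, c1=3)
[Jacobi] macro 2: S0 reads c0=4 → after 2×micro: 0; S1 reads c0=4 → after 3×micro: 3 ⇒ (c0=0, c1=3)
[Jacobi] macro 3: S0 reads c0=0 → after 2×micro: 0; S1 reads c0=0 → after 3×micro: 3 ⇒ (c0=0, c1=3)
[Jacobi] macro 4: S0 reads c0=0 → after 2×micro: 0; S1 reads c0=0 → after 3×micro: 3 ⇒ (c0=0, c1=3)
[Jacobi] macro 5: S0 reads c0=0 → after 2×micro: 0; S1 reads c0=0 → after 3×micro: 3 ⇒ (c0=0, c1=3)
[Jacobi] macro 6: S0 reads c0=0 → after 2×micro: 0; S1 reads c0=0 → after 3×micro: 3 ⇒ (c0=0, c1=3)
[Gauss-Seidel] macro 1: S0 reads c0=3 → after 2×micro: 4; S1 reads c0=4 → after 3×micro: 2 ⇒ (c0=4, c1=2)
[Gauss-Seidel] macro 2: S0 reads c0=4 → after 2×micro: 0; S1 reads c0=0 → after 3×micro: 2 ⇒ (c0=0, c1=2)
[Gauss-Seidel] macro 3: S0 reads c0=0 → after 2×micro: 0; S1 reads c0=0 → after 3×micro: 2 ⇒ (c0=0, c1=2)
[Gauss-Seidel] macro 4: S0 reads c0=0 → after 2×micro: 0; S1 reads c0=0 → after 3×micro: 2 ⇒ (c0=0, c1=2)
[Gauss-Seidel] macro 5: S0 reads c0=0 → after 2×micro: 0; S1 reads c0=0 → after 3×micro: 2 ⇒ (c0=0, c1=2)
[Gauss-Seidel] macro 6: S0 reads c0=0 → after 2×micro: 0; S1 reads c0=0 → after 3×micro: 2 ⇒ (c0=0, c1=2)

first divergence at macro-step: 1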